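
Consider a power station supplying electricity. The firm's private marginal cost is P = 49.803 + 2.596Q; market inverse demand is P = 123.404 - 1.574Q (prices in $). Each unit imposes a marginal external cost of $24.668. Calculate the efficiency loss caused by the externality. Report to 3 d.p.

DWL = $72.963

Market equilibrium (private): 49.803 + 2.596Q = 123.404 - 1.574Q → Q_m = 17.6501.
Social marginal cost = private MC + MEC = 74.471 + 2.596Q.
Set SMC = demand: 74.471 + 2.596Q = 123.404 - 1.574Q → Q* = 11.7345.
Between Q* and Q_m the wedge SMC − demand runs linearly from 0 to MEC(Q_m), so the loss is a triangle.
DWL = ½ × 5.9156 × 24.6680 = 72.9630.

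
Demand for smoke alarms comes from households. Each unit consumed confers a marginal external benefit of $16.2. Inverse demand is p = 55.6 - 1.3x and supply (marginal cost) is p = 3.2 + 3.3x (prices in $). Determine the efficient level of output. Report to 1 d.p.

x* = 14.9

Social marginal benefit = demand + MEB = 71.8 - 1.3x.
Set SMB = MC: 71.8 - 1.3x = 3.2 + 3.3x → x* = 14.9130.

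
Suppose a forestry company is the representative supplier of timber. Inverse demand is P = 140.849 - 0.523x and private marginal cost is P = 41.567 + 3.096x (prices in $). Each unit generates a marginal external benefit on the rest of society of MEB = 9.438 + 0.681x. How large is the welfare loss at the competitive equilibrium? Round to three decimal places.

Market equilibrium (private): 41.567 + 3.096x = 140.849 - 0.523x → x_m = 27.4335.
Social marginal cost = private MC − MEB = 32.129 + 2.415x.
Set SMC = demand: 32.129 + 2.415x = 140.849 - 0.523x → x* = 37.0048.
The welfare-loss triangle has base |x_m − x*| and height MEB(x_m) (the vertical gap between SMC and demand is zero at x* and MEB at x_m).
DWL = ½ × 9.5713 × 28.1202 = 134.5734.

DWL = $134.573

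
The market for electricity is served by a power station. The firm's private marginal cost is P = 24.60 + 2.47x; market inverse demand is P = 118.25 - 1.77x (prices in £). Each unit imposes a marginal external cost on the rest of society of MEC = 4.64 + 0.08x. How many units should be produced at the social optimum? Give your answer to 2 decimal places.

Social marginal cost = private MC + MEC = 29.24 + 2.55x.
Set SMC = demand: 29.24 + 2.55x = 118.25 - 1.77x → x* = 20.6042.

x* = 20.60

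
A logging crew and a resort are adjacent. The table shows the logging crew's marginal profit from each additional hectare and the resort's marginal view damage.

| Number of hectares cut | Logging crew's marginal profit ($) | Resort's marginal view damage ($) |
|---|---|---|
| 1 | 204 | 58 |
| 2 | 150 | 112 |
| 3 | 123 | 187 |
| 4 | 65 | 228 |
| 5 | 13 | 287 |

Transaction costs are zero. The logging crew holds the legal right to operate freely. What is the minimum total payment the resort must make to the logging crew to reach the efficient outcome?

$201

Left alone the logging crew would choose level 5 (marginal profit stays positive).
Efficient level: k* = 2 (marginal profit ≥ marginal view damage through 2).
The resort must at least cover the logging crew's forgone profit from cutting 5→2: 123 + 65 + 13 = 201.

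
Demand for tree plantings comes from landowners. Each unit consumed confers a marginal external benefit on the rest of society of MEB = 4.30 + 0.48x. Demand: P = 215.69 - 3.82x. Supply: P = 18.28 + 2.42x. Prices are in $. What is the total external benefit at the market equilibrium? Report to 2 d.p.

$376.24

Market equilibrium (private): 18.28 + 2.42x = 215.69 - 3.82x → x_m = 31.6362.
Total external benefit = ∫₀^{x_m} (4.30 + 0.48x) dx = 4.30×31.6362 + ½×0.48×31.6362² = 376.2395.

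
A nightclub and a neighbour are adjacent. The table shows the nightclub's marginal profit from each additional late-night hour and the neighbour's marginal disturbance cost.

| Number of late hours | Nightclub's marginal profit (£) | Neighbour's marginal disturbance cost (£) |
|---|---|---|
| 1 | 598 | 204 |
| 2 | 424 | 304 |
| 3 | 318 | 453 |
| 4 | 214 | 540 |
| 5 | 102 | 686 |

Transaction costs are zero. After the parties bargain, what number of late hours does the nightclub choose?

2

Bargaining reaches the level where marginal profit last exceeds marginal disturbance cost.
That holds through level 2 (424 ≥ 304) but not at 3 (318 < 453).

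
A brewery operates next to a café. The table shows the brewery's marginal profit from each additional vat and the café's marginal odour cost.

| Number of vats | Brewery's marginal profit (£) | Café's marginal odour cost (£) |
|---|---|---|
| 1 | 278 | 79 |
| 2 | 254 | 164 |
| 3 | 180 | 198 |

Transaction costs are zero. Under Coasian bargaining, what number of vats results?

2

Bargaining reaches the level where marginal profit last exceeds marginal odour cost.
That holds through level 2 (254 ≥ 164) but not at 3 (180 < 198).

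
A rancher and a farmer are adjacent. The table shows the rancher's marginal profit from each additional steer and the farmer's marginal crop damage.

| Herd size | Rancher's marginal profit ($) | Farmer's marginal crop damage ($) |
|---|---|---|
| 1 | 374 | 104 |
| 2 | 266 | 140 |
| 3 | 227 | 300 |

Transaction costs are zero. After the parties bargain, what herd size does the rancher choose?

2

Bargaining reaches the level where marginal profit last exceeds marginal crop damage.
That holds through level 2 (266 ≥ 140) but not at 3 (227 < 300).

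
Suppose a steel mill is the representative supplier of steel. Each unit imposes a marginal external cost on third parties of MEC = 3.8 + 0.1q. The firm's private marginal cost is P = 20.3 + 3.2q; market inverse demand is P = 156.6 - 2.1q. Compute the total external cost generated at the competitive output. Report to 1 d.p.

Market equilibrium (private): 20.3 + 3.2q = 156.6 - 2.1q → q_m = 25.7170.
Total external cost = ∫₀^{q_m} (3.8 + 0.1q) dq = 3.8×25.7170 + ½×0.1×25.7170² = 130.7928.

130.8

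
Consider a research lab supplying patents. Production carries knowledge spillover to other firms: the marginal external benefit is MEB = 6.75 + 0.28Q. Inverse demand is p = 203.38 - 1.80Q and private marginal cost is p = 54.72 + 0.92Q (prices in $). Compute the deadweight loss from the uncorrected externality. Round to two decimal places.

DWL = $99.66

Market equilibrium (private): 54.72 + 0.92Q = 203.38 - 1.80Q → Q_m = 54.6544.
Social marginal cost = private MC − MEB = 47.97 + 0.64Q.
Set SMC = demand: 47.97 + 0.64Q = 203.38 - 1.80Q → Q* = 63.6926.
The loss is the area between SMC and demand from Q* to Q_m; with linear curves that's a triangle of height MEB(Q_m).
DWL = ½ × 9.0382 × 22.0532 = 99.6606.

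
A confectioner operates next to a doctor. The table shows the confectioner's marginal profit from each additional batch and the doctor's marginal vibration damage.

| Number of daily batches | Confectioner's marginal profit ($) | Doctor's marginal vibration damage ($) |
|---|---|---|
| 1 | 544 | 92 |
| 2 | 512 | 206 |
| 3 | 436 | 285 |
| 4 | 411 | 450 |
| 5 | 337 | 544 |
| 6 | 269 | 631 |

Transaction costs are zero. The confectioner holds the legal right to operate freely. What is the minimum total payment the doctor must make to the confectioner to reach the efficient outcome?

$1017

Left alone the confectioner would choose level 6 (marginal profit stays positive).
Efficient level: k* = 3 (marginal profit ≥ marginal vibration damage through 3).
The doctor must at least cover the confectioner's forgone profit from cutting 6→3: 411 + 337 + 269 = 1017.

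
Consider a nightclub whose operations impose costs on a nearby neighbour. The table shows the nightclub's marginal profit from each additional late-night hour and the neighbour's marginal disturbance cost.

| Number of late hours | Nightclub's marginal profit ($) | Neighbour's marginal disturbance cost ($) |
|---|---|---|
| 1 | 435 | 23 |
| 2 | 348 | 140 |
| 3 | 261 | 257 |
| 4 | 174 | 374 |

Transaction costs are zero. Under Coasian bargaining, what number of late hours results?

Bargaining reaches the level where marginal profit last exceeds marginal disturbance cost.
That holds through level 3 (261 ≥ 257) but not at 4 (174 < 374).

3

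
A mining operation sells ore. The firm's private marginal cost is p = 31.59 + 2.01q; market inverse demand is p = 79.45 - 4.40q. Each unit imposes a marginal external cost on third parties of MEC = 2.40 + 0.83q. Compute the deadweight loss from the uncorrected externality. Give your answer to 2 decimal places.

Market equilibrium (private): 31.59 + 2.01q = 79.45 - 4.40q → q_m = 7.4665.
Social marginal cost = private MC + MEC = 33.99 + 2.84q.
Set SMC = demand: 33.99 + 2.84q = 79.45 - 4.40q → q* = 6.2790.
Height of the DWL triangle at q_m is SMC(q_m) − demand(q_m) = MEC(q_m) = 8.5972.
DWL = ½ × 1.1875 × 8.5972 = 5.1046.

DWL = 5.10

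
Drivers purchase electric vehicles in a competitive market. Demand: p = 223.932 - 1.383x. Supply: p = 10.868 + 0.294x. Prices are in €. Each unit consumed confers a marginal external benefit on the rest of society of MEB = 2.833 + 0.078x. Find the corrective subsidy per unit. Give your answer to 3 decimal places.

Social marginal benefit = demand + MEB = 226.765 - 1.305x.
Set SMB = MC: 226.765 - 1.305x = 10.868 + 0.294x → x* = 135.0200.
The Pigouvian subsidy equals MEB at x*: 2.833 + 0.078×135.0200 = 13.3646.

subsidy = €13.365 per unit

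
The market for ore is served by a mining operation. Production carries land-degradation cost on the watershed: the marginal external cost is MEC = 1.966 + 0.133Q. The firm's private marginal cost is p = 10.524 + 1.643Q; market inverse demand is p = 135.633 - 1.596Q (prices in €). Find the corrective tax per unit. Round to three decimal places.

tax = €6.823 per unit

Social marginal cost = private MC + MEC = 12.490 + 1.776Q.
Set SMC = demand: 12.490 + 1.776Q = 135.633 - 1.596Q → Q* = 36.5193.
The Pigouvian tax equals MEC at Q*: 1.966 + 0.133×36.5193 = 6.8231.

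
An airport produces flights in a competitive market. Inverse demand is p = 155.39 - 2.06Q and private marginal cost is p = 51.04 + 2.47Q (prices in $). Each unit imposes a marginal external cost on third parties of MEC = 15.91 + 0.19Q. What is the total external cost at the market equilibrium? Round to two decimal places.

$416.90

Market equilibrium (private): 51.04 + 2.47Q = 155.39 - 2.06Q → Q_m = 23.0353.
Total external cost = ∫₀^{Q_m} (15.91 + 0.19Q) dQ = 15.91×23.0353 + ½×0.19×23.0353² = 416.9010.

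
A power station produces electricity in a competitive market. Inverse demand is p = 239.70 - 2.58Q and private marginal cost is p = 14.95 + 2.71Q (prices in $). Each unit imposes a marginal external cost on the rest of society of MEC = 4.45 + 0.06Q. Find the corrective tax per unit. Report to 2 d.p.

Social marginal cost = private MC + MEC = 19.40 + 2.77Q.
Set SMC = demand: 19.40 + 2.77Q = 239.70 - 2.58Q → Q* = 41.1776.
The Pigouvian tax equals MEC at Q*: 4.45 + 0.06×41.1776 = 6.9207.

tax = $6.92 per unit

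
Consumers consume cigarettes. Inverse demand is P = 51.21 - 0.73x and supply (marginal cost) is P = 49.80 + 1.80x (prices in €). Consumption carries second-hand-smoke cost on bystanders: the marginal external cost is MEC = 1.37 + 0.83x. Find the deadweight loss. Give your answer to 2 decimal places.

Market equilibrium (private): 49.80 + 1.80x = 51.21 - 0.73x → x_m = 0.5573.
Social marginal benefit = demand − MEC = 49.84 - 1.56x.
Set SMB = MC: 49.84 - 1.56x = 49.80 + 1.80x → x* = 0.0119.
The welfare-loss triangle has base |x_m − x*| and height MEC(x_m) (the vertical gap between SMB and MC is zero at x* and MEC at x_m).
DWL = ½ × 0.5454 × 1.8326 = 0.4998.

DWL = €0.50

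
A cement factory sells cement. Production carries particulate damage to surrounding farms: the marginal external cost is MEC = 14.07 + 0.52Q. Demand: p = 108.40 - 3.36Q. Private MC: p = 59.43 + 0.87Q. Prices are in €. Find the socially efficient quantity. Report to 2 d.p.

Q* = 7.35

Social marginal cost = private MC + MEC = 73.50 + 1.39Q.
Set SMC = demand: 73.50 + 1.39Q = 108.40 - 3.36Q → Q* = 7.3474.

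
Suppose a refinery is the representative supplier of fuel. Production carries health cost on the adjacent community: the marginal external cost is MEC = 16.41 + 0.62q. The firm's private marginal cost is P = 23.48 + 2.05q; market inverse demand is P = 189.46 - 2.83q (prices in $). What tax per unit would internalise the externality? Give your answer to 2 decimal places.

Social marginal cost = private MC + MEC = 39.89 + 2.67q.
Set SMC = demand: 39.89 + 2.67q = 189.46 - 2.83q → q* = 27.1945.
The Pigouvian tax equals MEC at q*: 16.41 + 0.62×27.1945 = 33.2706.

tax = $33.27 per unit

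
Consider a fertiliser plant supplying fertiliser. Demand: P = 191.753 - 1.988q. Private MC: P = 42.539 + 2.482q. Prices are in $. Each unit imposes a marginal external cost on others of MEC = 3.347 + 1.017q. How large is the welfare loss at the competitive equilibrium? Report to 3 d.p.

Market equilibrium (private): 42.539 + 2.482q = 191.753 - 1.988q → q_m = 33.3812.
Social marginal cost = private MC + MEC = 45.886 + 3.499q.
Set SMC = demand: 45.886 + 3.499q = 191.753 - 1.988q → q* = 26.5841.
The welfare-loss triangle has base |q_m − q*| and height MEC(q_m) (the vertical gap between SMC and demand is zero at q* and MEC at q_m).
DWL = ½ × 6.7971 × 37.2957 = 126.7513.

DWL = $126.751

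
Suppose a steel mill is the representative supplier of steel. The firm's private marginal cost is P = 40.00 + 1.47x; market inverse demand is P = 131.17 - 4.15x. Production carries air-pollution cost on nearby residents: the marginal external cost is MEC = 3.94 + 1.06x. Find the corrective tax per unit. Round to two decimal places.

Social marginal cost = private MC + MEC = 43.94 + 2.53x.
Set SMC = demand: 43.94 + 2.53x = 131.17 - 4.15x → x* = 13.0584.
The Pigouvian tax equals MEC at x*: 3.94 + 1.06×13.0584 = 17.7819.

tax = 17.78 per unit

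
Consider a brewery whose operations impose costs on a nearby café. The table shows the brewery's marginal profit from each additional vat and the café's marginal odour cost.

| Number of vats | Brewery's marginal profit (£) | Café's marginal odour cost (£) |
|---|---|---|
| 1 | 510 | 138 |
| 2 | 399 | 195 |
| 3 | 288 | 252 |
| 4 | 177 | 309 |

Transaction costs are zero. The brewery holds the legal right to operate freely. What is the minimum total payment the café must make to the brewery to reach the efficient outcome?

£177

Left alone the brewery would choose level 4 (marginal profit stays positive).
Efficient level: k* = 3 (marginal profit ≥ marginal odour cost through 3).
The café must at least cover the brewery's forgone profit from cutting 4→3: 177 = 177.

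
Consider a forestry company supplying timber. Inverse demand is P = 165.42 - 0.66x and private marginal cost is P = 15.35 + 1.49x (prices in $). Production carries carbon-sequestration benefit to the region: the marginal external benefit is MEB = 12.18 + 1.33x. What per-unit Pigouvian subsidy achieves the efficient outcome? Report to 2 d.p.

subsidy = $275.34 per unit

Social marginal cost = private MC − MEB = 3.17 + 0.16x.
Set SMC = demand: 3.17 + 0.16x = 165.42 - 0.66x → x* = 197.8659.
The Pigouvian subsidy equals MEB at x*: 12.18 + 1.33×197.8659 = 275.3416.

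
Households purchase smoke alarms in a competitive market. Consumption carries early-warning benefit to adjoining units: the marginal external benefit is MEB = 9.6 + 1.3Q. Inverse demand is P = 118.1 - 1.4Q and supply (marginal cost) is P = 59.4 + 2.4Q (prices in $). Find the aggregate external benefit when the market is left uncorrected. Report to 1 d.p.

$303.4

Market equilibrium (private): 59.4 + 2.4Q = 118.1 - 1.4Q → Q_m = 15.4474.
Total external benefit = ∫₀^{Q_m} (9.6 + 1.3Q) dQ = 9.6×15.4474 + ½×1.3×15.4474² = 303.3994.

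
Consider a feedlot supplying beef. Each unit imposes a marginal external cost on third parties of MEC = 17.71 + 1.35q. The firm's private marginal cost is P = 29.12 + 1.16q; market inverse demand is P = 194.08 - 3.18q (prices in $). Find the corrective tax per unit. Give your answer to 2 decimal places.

Social marginal cost = private MC + MEC = 46.83 + 2.51q.
Set SMC = demand: 46.83 + 2.51q = 194.08 - 3.18q → q* = 25.8787.
The Pigouvian tax equals MEC at q*: 17.71 + 1.35×25.8787 = 52.6462.

tax = $52.65 per unit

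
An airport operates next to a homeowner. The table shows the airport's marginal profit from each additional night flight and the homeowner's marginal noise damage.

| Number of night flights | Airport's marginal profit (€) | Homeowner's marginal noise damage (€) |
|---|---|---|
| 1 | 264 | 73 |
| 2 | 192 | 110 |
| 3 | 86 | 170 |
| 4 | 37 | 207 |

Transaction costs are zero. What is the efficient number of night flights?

Bargaining reaches the level where marginal profit last exceeds marginal noise damage.
That holds through level 2 (192 ≥ 110) but not at 3 (86 < 170).

2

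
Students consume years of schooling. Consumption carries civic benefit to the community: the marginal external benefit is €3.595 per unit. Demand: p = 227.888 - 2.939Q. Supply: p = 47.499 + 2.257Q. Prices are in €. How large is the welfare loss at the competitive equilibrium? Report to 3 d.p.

DWL = €1.244

Market equilibrium (private): 47.499 + 2.257Q = 227.888 - 2.939Q → Q_m = 34.7169.
Social marginal benefit = demand + MEB = 231.483 - 2.939Q.
Set SMB = MC: 231.483 - 2.939Q = 47.499 + 2.257Q → Q* = 35.4088.
The welfare-loss triangle has base |Q_m − Q*| and height MEB(Q_m) (the vertical gap between SMB and MC is zero at Q* and MEB at Q_m).
DWL = ½ × 0.6919 × 3.5950 = 1.2437.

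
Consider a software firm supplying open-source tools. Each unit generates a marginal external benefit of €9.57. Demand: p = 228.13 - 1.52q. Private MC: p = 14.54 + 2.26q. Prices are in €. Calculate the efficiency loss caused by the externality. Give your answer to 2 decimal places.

DWL = €12.11

Market equilibrium (private): 14.54 + 2.26q = 228.13 - 1.52q → q_m = 56.5053.
Social marginal cost = private MC − MEB = 4.97 + 2.26q.
Set SMC = demand: 4.97 + 2.26q = 228.13 - 1.52q → q* = 59.0370.
The welfare-loss triangle has base |q_m − q*| and height MEB(q_m) (the vertical gap between SMC and demand is zero at q* and MEB at q_m).
DWL = ½ × 2.5317 × 9.5700 = 12.1142.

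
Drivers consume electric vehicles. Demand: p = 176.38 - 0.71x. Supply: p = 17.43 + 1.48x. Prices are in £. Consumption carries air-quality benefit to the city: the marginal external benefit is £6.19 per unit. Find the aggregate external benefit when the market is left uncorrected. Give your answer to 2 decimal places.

£449.27

Market equilibrium (private): 17.43 + 1.48x = 176.38 - 0.71x → x_m = 72.5799.
Total external benefit = MEB × x_m = 6.19 × 72.5799 = 449.2696.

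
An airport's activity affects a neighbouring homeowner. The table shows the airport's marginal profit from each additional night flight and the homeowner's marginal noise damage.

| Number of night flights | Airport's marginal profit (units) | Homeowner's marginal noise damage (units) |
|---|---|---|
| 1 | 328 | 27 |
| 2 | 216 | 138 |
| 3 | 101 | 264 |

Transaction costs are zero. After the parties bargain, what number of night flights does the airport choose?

2

Bargaining reaches the level where marginal profit last exceeds marginal noise damage.
That holds through level 2 (216 ≥ 138) but not at 3 (101 < 264).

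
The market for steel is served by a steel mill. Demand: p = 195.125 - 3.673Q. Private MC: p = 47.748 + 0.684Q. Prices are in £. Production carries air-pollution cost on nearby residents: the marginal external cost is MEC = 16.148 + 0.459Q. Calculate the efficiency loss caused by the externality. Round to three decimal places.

Market equilibrium (private): 47.748 + 0.684Q = 195.125 - 3.673Q → Q_m = 33.8253.
Social marginal cost = private MC + MEC = 63.896 + 1.143Q.
Set SMC = demand: 63.896 + 1.143Q = 195.125 - 3.673Q → Q* = 27.2485.
Height of the DWL triangle at Q_m is SMC(Q_m) − demand(Q_m) = MEC(Q_m) = 31.6738.
DWL = ½ × 6.5768 × 31.6738 = 104.1561.

DWL = £104.156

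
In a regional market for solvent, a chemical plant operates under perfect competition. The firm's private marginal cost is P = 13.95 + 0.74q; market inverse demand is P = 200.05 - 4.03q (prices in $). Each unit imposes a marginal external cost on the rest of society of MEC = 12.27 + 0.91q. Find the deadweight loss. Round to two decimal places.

Market equilibrium (private): 13.95 + 0.74q = 200.05 - 4.03q → q_m = 39.0147.
Social marginal cost = private MC + MEC = 26.22 + 1.65q.
Set SMC = demand: 26.22 + 1.65q = 200.05 - 4.03q → q* = 30.6039.
The welfare-loss triangle has base |q_m − q*| and height MEC(q_m) (the vertical gap between SMC and demand is zero at q* and MEC at q_m).
DWL = ½ × 8.4108 × 47.7734 = 200.9063.

DWL = $200.91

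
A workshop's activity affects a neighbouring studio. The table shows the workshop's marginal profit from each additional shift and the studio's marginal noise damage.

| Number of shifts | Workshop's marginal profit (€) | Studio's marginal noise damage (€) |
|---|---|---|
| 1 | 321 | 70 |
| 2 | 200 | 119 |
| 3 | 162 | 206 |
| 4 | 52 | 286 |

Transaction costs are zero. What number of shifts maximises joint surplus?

Bargaining reaches the level where marginal profit last exceeds marginal noise damage.
That holds through level 2 (200 ≥ 119) but not at 3 (162 < 206).

2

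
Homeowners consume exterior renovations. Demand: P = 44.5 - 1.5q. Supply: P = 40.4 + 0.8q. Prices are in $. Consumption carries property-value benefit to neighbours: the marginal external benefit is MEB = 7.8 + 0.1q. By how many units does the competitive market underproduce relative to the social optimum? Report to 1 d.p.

Market equilibrium (private): 40.4 + 0.8q = 44.5 - 1.5q → q_m = 1.7826.
Social marginal benefit = demand + MEB = 52.3 - 1.4q.
Set SMB = MC: 52.3 - 1.4q = 40.4 + 0.8q → q* = 5.4091.
Gap = |1.7826 − 5.4091| = 3.6265.

3.6 units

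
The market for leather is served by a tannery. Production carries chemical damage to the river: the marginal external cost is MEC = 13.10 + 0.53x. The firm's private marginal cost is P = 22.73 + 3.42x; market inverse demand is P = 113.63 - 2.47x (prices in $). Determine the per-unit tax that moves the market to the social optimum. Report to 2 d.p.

Social marginal cost = private MC + MEC = 35.83 + 3.95x.
Set SMC = demand: 35.83 + 3.95x = 113.63 - 2.47x → x* = 12.1184.
The Pigouvian tax equals MEC at x*: 13.10 + 0.53×12.1184 = 19.5228.

tax = $19.52 per unit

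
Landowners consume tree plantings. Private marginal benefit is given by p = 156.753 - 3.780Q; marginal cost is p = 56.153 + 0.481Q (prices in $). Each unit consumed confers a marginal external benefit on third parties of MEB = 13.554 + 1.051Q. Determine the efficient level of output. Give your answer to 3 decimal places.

Q* = 35.562

Social marginal benefit = demand + MEB = 170.307 - 2.729Q.
Set SMB = MC: 170.307 - 2.729Q = 56.153 + 0.481Q → Q* = 35.5620.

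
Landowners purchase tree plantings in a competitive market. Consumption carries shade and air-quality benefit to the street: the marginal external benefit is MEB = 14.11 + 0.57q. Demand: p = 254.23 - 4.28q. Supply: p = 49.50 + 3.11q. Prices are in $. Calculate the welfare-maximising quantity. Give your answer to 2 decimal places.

q* = 32.09

Social marginal benefit = demand + MEB = 268.34 - 3.71q.
Set SMB = MC: 268.34 - 3.71q = 49.50 + 3.11q → q* = 32.0880.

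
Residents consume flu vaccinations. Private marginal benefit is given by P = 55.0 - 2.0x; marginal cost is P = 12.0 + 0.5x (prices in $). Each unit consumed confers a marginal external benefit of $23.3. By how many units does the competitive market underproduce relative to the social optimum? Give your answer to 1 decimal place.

9.3 units

Market equilibrium (private): 12.0 + 0.5x = 55.0 - 2.0x → x_m = 17.2000.
Social marginal benefit = demand + MEB = 78.3 - 2.0x.
Set SMB = MC: 78.3 - 2.0x = 12.0 + 0.5x → x* = 26.5200.
Gap = |17.2000 − 26.5200| = 9.3200.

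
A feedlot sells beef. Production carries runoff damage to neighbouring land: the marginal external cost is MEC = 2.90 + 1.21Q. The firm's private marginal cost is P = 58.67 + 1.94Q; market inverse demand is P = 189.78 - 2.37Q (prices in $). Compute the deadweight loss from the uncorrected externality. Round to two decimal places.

Market equilibrium (private): 58.67 + 1.94Q = 189.78 - 2.37Q → Q_m = 30.4200.
Social marginal cost = private MC + MEC = 61.57 + 3.15Q.
Set SMC = demand: 61.57 + 3.15Q = 189.78 - 2.37Q → Q* = 23.2264.
The loss is the area between SMC and demand from Q* to Q_m; with linear curves that's a triangle of height MEC(Q_m).
DWL = ½ × 7.1936 × 39.7081 = 142.8221.

DWL = $142.82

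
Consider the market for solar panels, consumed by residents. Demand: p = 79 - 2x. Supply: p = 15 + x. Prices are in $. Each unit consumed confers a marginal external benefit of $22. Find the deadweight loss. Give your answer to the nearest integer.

Market equilibrium (private): 15 + x = 79 - 2x → x_m = 21.3333.
Social marginal benefit = demand + MEB = 101 - 2x.
Set SMB = MC: 101 - 2x = 15 + x → x* = 28.6667.
Height of the DWL triangle at x_m is SMB(x_m) − MC(x_m) = MEB(x_m) = 22.0000.
DWL = ½ × 7.3334 × 22.0000 = 80.6674.

DWL = $81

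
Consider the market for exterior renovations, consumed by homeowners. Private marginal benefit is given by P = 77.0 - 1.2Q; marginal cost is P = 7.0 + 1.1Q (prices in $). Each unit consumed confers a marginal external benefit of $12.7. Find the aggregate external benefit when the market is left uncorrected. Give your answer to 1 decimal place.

Market equilibrium (private): 7.0 + 1.1Q = 77.0 - 1.2Q → Q_m = 30.4348.
Total external benefit = MEB × Q_m = 12.7 × 30.4348 = 386.5220.

$386.5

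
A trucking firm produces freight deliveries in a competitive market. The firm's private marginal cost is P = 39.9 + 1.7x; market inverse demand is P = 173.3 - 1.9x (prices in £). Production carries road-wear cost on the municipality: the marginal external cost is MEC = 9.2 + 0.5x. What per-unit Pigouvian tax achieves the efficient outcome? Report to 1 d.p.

tax = £24.3 per unit

Social marginal cost = private MC + MEC = 49.1 + 2.2x.
Set SMC = demand: 49.1 + 2.2x = 173.3 - 1.9x → x* = 30.2927.
The Pigouvian tax equals MEC at x*: 9.2 + 0.5×30.2927 = 24.3464.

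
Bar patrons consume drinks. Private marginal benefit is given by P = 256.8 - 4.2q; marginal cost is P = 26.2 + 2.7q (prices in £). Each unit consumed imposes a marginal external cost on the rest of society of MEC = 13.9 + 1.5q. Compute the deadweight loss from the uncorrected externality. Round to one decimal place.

DWL = £244.0

Market equilibrium (private): 26.2 + 2.7q = 256.8 - 4.2q → q_m = 33.4203.
Social marginal benefit = demand − MEC = 242.9 - 5.7q.
Set SMB = MC: 242.9 - 5.7q = 26.2 + 2.7q → q* = 25.7976.
Between q* and q_m the wedge MC − SMB runs linearly from 0 to MEC(q_m), so the loss is a triangle.
DWL = ½ × 7.6227 × 64.0304 = 244.0423.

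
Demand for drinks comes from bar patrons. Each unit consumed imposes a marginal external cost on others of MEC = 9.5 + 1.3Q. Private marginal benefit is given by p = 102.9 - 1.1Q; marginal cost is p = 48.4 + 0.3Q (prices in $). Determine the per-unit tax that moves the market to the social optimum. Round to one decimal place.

tax = $31.2 per unit

Social marginal benefit = demand − MEC = 93.4 - 2.4Q.
Set SMB = MC: 93.4 - 2.4Q = 48.4 + 0.3Q → Q* = 16.6667.
The Pigouvian tax equals MEC at Q*: 9.5 + 1.3×16.6667 = 31.1667.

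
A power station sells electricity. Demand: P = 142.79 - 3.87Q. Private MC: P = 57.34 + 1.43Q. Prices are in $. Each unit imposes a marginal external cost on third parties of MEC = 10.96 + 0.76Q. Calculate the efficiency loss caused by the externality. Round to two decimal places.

DWL = $44.46

Market equilibrium (private): 57.34 + 1.43Q = 142.79 - 3.87Q → Q_m = 16.1226.
Social marginal cost = private MC + MEC = 68.30 + 2.19Q.
Set SMC = demand: 68.30 + 2.19Q = 142.79 - 3.87Q → Q* = 12.2921.
The loss is the area between SMC and demand from Q* to Q_m; with linear curves that's a triangle of height MEC(Q_m).
DWL = ½ × 3.8305 × 23.2132 = 44.4591.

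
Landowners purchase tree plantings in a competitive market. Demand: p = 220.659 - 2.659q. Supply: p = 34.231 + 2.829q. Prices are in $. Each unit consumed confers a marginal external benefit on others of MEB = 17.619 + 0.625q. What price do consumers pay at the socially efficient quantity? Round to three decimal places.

P = $109.090

Social marginal benefit = demand + MEB = 238.278 - 2.034q.
Set SMB = MC: 238.278 - 2.034q = 34.231 + 2.829q → q* = 41.9591.
Consumer price on the demand curve at q*: 220.659 − 2.659×41.9591 = 109.0898.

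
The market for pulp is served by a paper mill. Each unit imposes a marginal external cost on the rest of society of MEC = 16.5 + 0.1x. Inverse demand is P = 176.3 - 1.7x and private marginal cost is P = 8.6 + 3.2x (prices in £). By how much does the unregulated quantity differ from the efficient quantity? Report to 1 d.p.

Market equilibrium (private): 8.6 + 3.2x = 176.3 - 1.7x → x_m = 34.2245.
Social marginal cost = private MC + MEC = 25.1 + 3.3x.
Set SMC = demand: 25.1 + 3.3x = 176.3 - 1.7x → x* = 30.2400.
Gap = |34.2245 − 30.2400| = 3.9845.

4.0 units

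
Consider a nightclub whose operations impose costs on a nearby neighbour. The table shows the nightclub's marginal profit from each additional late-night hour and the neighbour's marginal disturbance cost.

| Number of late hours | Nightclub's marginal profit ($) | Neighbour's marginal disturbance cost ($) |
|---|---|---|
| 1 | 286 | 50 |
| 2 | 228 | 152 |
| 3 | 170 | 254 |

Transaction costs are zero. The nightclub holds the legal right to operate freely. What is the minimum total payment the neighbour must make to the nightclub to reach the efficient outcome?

$170

Left alone the nightclub would choose level 3 (marginal profit stays positive).
Efficient level: k* = 2 (marginal profit ≥ marginal disturbance cost through 2).
The neighbour must at least cover the nightclub's forgone profit from cutting 3→2: 170 = 170.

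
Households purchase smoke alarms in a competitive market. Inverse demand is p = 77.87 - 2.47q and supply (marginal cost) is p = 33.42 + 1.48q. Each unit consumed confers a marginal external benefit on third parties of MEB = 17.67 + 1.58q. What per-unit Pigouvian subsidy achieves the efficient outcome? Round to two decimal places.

Social marginal benefit = demand + MEB = 95.54 - 0.89q.
Set SMB = MC: 95.54 - 0.89q = 33.42 + 1.48q → q* = 26.2110.
The Pigouvian subsidy equals MEB at q*: 17.67 + 1.58×26.2110 = 59.0834.

subsidy = 59.08 per unit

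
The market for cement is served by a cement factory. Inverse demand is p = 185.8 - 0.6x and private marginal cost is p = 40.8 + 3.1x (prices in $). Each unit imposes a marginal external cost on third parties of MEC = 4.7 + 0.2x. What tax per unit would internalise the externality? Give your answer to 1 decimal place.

Social marginal cost = private MC + MEC = 45.5 + 3.3x.
Set SMC = demand: 45.5 + 3.3x = 185.8 - 0.6x → x* = 35.9744.
The Pigouvian tax equals MEC at x*: 4.7 + 0.2×35.9744 = 11.8949.

tax = $11.9 per unit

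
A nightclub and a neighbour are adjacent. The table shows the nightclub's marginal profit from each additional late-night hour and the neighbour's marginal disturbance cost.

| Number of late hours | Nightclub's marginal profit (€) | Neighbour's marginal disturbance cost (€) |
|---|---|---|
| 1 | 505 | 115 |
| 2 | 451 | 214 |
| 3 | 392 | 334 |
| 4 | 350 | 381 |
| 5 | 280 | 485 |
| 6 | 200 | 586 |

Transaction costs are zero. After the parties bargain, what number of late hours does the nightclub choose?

Bargaining reaches the level where marginal profit last exceeds marginal disturbance cost.
That holds through level 3 (392 ≥ 334) but not at 4 (350 < 381).

3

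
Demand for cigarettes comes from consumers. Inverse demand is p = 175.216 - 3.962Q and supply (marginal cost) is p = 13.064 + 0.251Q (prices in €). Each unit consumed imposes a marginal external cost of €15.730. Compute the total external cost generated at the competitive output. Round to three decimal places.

€605.424

Market equilibrium (private): 13.064 + 0.251Q = 175.216 - 3.962Q → Q_m = 38.4885.
Total external cost = MEC × Q_m = 15.730 × 38.4885 = 605.4241.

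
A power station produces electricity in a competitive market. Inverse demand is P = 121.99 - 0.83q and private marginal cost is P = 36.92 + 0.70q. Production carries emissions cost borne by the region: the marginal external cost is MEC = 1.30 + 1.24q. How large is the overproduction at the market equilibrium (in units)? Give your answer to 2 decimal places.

25.36 units

Market equilibrium (private): 36.92 + 0.70q = 121.99 - 0.83q → q_m = 55.6013.
Social marginal cost = private MC + MEC = 38.22 + 1.94q.
Set SMC = demand: 38.22 + 1.94q = 121.99 - 0.83q → q* = 30.2419.
Gap = |55.6013 − 30.2419| = 25.3594.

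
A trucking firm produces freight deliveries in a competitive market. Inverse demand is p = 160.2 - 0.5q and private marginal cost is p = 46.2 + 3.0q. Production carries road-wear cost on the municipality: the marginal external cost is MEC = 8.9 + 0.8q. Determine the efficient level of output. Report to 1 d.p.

Social marginal cost = private MC + MEC = 55.1 + 3.8q.
Set SMC = demand: 55.1 + 3.8q = 160.2 - 0.5q → q* = 24.4419.

q* = 24.4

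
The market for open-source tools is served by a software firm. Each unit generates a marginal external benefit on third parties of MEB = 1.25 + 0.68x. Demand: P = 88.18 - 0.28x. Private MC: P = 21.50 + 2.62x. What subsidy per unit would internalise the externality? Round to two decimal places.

subsidy = 22.06 per unit

Social marginal cost = private MC − MEB = 20.25 + 1.94x.
Set SMC = demand: 20.25 + 1.94x = 88.18 - 0.28x → x* = 30.5991.
The Pigouvian subsidy equals MEB at x*: 1.25 + 0.68×30.5991 = 22.0574.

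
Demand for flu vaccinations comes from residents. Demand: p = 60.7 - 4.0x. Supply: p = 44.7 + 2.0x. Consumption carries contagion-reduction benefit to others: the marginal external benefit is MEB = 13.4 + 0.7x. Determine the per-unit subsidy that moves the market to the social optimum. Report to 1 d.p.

Social marginal benefit = demand + MEB = 74.1 - 3.3x.
Set SMB = MC: 74.1 - 3.3x = 44.7 + 2.0x → x* = 5.5472.
The Pigouvian subsidy equals MEB at x*: 13.4 + 0.7×5.5472 = 17.2830.

subsidy = 17.3 per unit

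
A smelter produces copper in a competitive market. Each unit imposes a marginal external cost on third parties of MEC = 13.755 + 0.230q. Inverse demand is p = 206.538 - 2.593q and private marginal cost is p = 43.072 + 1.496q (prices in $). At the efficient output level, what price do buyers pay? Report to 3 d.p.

P = $116.656

Social marginal cost = private MC + MEC = 56.827 + 1.726q.
Set SMC = demand: 56.827 + 1.726q = 206.538 - 2.593q → q* = 34.6633.
Consumer price on the demand curve at q*: 206.538 − 2.593×34.6633 = 116.6561.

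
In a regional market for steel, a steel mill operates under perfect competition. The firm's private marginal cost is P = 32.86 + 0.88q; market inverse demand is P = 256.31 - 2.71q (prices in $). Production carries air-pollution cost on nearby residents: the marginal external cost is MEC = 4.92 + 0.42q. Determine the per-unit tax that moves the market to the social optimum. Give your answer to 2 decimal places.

Social marginal cost = private MC + MEC = 37.78 + 1.30q.
Set SMC = demand: 37.78 + 1.30q = 256.31 - 2.71q → q* = 54.4963.
The Pigouvian tax equals MEC at q*: 4.92 + 0.42×54.4963 = 27.8084.

tax = $27.81 per unit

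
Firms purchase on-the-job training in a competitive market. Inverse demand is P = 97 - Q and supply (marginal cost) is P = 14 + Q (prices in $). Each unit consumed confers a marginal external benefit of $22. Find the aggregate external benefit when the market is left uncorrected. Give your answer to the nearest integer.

Market equilibrium (private): 14 + Q = 97 - Q → Q_m = 41.5000.
Total external benefit = MEB × Q_m = 22 × 41.5000 = 913.0000.

$913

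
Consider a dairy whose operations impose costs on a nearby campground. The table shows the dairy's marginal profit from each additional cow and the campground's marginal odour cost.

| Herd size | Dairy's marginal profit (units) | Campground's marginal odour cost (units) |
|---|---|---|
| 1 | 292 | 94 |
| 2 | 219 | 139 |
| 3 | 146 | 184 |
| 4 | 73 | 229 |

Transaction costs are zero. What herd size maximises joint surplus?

Bargaining reaches the level where marginal profit last exceeds marginal odour cost.
That holds through level 2 (219 ≥ 139) but not at 3 (146 < 184).

2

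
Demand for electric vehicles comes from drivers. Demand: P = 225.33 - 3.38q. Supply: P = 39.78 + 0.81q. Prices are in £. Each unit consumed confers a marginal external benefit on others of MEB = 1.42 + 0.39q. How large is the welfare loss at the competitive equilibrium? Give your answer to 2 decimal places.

DWL = £45.97

Market equilibrium (private): 39.78 + 0.81q = 225.33 - 3.38q → q_m = 44.2840.
Social marginal benefit = demand + MEB = 226.75 - 2.99q.
Set SMB = MC: 226.75 - 2.99q = 39.78 + 0.81q → q* = 49.2026.
The welfare-loss triangle has base |q_m − q*| and height MEB(q_m) (the vertical gap between SMB and MC is zero at q* and MEB at q_m).
DWL = ½ × 4.9186 × 18.6908 = 45.9663.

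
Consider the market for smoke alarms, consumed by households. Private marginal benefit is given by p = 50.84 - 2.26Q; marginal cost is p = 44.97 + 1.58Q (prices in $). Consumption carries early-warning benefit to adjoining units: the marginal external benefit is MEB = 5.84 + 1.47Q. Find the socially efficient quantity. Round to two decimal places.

Q* = 4.94

Social marginal benefit = demand + MEB = 56.68 - 0.79Q.
Set SMB = MC: 56.68 - 0.79Q = 44.97 + 1.58Q → Q* = 4.9409.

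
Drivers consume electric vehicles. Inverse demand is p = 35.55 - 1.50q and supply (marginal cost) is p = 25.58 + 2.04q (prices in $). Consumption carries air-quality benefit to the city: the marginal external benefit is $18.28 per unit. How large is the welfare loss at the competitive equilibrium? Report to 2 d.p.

Market equilibrium (private): 25.58 + 2.04q = 35.55 - 1.50q → q_m = 2.8164.
Social marginal benefit = demand + MEB = 53.83 - 1.50q.
Set SMB = MC: 53.83 - 1.50q = 25.58 + 2.04q → q* = 7.9802.
Height of the DWL triangle at q_m is SMB(q_m) − MC(q_m) = MEB(q_m) = 18.2800.
DWL = ½ × 5.1638 × 18.2800 = 47.1971.

DWL = $47.20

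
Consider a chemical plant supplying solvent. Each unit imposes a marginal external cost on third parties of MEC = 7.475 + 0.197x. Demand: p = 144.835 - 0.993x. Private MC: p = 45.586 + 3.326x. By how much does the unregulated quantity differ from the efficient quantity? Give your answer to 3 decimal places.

2.658 units

Market equilibrium (private): 45.586 + 3.326x = 144.835 - 0.993x → x_m = 22.9796.
Social marginal cost = private MC + MEC = 53.061 + 3.523x.
Set SMC = demand: 53.061 + 3.523x = 144.835 - 0.993x → x* = 20.3220.
Gap = |22.9796 − 20.3220| = 2.6576.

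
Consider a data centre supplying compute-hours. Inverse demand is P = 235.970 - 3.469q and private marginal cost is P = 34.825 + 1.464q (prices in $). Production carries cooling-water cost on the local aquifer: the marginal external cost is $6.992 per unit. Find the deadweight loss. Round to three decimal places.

Market equilibrium (private): 34.825 + 1.464q = 235.970 - 3.469q → q_m = 40.7754.
Social marginal cost = private MC + MEC = 41.817 + 1.464q.
Set SMC = demand: 41.817 + 1.464q = 235.970 - 3.469q → q* = 39.3580.
Height of the DWL triangle at q_m is SMC(q_m) − demand(q_m) = MEC(q_m) = 6.9920.
DWL = ½ × 1.4174 × 6.9920 = 4.9552.

DWL = $4.955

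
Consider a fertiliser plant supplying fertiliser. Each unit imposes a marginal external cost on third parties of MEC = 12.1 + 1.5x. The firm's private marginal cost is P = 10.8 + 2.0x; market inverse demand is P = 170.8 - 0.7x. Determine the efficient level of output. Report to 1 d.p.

x* = 35.2

Social marginal cost = private MC + MEC = 22.9 + 3.5x.
Set SMC = demand: 22.9 + 3.5x = 170.8 - 0.7x → x* = 35.2143.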